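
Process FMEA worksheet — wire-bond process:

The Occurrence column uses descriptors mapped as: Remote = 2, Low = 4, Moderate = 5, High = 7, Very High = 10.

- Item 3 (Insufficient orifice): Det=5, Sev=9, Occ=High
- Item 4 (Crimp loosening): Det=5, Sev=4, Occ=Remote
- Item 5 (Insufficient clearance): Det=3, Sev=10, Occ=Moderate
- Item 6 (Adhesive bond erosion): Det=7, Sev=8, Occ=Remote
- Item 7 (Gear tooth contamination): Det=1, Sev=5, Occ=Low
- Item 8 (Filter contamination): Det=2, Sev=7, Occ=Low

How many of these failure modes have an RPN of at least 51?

RPN = Severity × Occurrence × Detection:
  Item 3: 9 × 7 × 5 = 315
  Item 4: 4 × 2 × 5 = 40
  Item 5: 10 × 5 × 3 = 150
  Item 6: 8 × 2 × 7 = 112
  Item 7: 5 × 4 × 1 = 20
  Item 8: 7 × 4 × 2 = 56
Modes with RPN ≥ 51: Item 3 (315), Item 5 (150), Item 6 (112), Item 8 (56) → 4.

4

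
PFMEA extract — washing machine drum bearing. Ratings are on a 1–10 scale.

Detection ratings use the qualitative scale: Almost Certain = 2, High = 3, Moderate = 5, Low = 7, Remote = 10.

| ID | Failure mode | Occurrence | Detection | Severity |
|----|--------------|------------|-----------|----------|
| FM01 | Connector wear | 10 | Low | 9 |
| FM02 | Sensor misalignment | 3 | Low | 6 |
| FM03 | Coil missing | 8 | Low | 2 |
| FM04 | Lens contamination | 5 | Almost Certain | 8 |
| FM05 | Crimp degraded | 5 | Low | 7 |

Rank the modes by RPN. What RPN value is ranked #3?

RPN = Severity × Occurrence × Detection:
  FM01: 9 × 10 × 7 = 630
  FM02: 6 × 3 × 7 = 126
  FM03: 2 × 8 × 7 = 112
  FM04: 8 × 5 × 2 = 80
  FM05: 7 × 5 × 7 = 245
Sorted descending: 630, 245, 126, 112, 80.
The third-highest RPN is 126 (FM02).

126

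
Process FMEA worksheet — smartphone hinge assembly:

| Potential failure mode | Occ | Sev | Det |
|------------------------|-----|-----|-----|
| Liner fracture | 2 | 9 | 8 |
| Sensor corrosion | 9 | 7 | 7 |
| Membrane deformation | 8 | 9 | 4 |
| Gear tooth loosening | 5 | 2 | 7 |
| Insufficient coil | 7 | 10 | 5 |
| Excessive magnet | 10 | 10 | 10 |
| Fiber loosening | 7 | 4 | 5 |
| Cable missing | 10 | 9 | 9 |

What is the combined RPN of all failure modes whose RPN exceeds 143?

3033

RPN = Severity × Occurrence × Detection:
  Liner fracture: 9 × 2 × 8 = 144
  Sensor corrosion: 7 × 9 × 7 = 441
  Membrane deformation: 9 × 8 × 4 = 288
  Gear tooth loosening: 2 × 5 × 7 = 70
  Insufficient coil: 10 × 7 × 5 = 350
  Excessive magnet: 10 × 10 × 10 = 1000
  Fiber loosening: 4 × 7 × 5 = 140
  Cable missing: 9 × 10 × 9 = 810
RPN > 143: Liner fracture (144), Sensor corrosion (441), Membrane deformation (288), Insufficient coil (350), Excessive magnet (1000), Cable missing (810).
Sum: 144 + 441 + 288 + 350 + 1000 + 810 = 3033.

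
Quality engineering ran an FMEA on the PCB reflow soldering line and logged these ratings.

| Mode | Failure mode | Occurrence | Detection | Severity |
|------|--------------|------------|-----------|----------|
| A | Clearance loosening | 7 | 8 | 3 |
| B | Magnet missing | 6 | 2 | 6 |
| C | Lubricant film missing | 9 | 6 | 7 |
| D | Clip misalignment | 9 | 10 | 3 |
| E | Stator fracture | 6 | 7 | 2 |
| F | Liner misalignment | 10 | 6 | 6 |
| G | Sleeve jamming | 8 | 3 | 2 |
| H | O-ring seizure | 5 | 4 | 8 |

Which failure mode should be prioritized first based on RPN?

C

RPN = Severity × Occurrence × Detection:
  A: 3 × 7 × 8 = 168
  B: 6 × 6 × 2 = 72
  C: 7 × 9 × 6 = 378
  D: 3 × 9 × 10 = 270
  E: 2 × 6 × 7 = 84
  F: 6 × 10 × 6 = 360
  G: 2 × 8 × 3 = 48
  H: 8 × 5 × 4 = 160
Highest RPN is 378 → C.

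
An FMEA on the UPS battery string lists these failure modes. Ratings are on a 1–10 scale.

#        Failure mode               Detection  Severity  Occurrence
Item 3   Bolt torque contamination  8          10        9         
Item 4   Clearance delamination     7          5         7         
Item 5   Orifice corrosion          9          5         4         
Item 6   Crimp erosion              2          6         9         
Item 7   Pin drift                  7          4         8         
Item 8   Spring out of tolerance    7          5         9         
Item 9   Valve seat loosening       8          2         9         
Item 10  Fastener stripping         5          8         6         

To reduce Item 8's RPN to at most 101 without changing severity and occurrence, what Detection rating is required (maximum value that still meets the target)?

Item 8: S=5, O=9, D=7 → current RPN = 315.
Fixed product = 45. Need 45 × D ≤ 101, so D ≤ 101/45 = 2.24.
Maximum integer Detection rating = 2 (gives RPN 90; D=3 would give 135 > 101).

2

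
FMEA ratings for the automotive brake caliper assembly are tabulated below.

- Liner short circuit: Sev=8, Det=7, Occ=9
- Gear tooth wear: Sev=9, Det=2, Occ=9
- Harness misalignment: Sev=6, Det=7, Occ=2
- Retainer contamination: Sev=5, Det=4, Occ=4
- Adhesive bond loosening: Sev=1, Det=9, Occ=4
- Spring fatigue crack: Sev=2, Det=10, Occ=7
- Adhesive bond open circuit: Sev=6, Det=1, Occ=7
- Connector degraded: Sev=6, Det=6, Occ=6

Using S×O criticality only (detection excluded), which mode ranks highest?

Gear tooth wear

Criticality = Severity × Occurrence:
  Liner short circuit: 8 × 9 = 72
  Gear tooth wear: 9 × 9 = 81
  Harness misalignment: 6 × 2 = 12
  Retainer contamination: 5 × 4 = 20
  Adhesive bond loosening: 1 × 4 = 4
  Spring fatigue crack: 2 × 7 = 14
  Adhesive bond open circuit: 6 × 7 = 42
  Connector degraded: 6 × 6 = 36
Highest criticality is 81 → Gear tooth wear.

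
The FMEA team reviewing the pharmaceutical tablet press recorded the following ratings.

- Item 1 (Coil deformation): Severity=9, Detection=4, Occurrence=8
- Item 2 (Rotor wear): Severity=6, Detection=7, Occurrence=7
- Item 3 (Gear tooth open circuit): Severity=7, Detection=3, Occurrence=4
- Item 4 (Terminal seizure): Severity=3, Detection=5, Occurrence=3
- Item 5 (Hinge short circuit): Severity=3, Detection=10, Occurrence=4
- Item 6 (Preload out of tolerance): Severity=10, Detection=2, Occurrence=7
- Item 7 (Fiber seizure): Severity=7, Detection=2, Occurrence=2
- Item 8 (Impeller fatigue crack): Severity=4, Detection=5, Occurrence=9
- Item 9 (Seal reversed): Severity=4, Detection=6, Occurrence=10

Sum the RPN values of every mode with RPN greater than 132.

RPN = Severity × Occurrence × Detection:
  Item 1: 9 × 8 × 4 = 288
  Item 2: 6 × 7 × 7 = 294
  Item 3: 7 × 4 × 3 = 84
  Item 4: 3 × 3 × 5 = 45
  Item 5: 3 × 4 × 10 = 120
  Item 6: 10 × 7 × 2 = 140
  Item 7: 7 × 2 × 2 = 28
  Item 8: 4 × 9 × 5 = 180
  Item 9: 4 × 10 × 6 = 240
RPN > 132: Item 1 (288), Item 2 (294), Item 6 (140), Item 8 (180), Item 9 (240).
Sum: 288 + 294 + 140 + 180 + 240 = 1142.

1142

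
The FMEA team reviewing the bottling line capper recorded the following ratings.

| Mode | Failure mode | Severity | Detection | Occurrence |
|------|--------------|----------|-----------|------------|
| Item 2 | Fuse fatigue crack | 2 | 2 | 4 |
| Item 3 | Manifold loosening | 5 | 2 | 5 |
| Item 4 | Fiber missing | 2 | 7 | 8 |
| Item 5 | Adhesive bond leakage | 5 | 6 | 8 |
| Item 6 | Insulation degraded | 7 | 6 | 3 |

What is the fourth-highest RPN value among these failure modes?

50

RPN = Severity × Occurrence × Detection:
  Item 2: 2 × 4 × 2 = 16
  Item 3: 5 × 5 × 2 = 50
  Item 4: 2 × 8 × 7 = 112
  Item 5: 5 × 8 × 6 = 240
  Item 6: 7 × 3 × 6 = 126
Sorted descending: 240, 126, 112, 50, 16.
The fourth-highest RPN is 50 (Item 3).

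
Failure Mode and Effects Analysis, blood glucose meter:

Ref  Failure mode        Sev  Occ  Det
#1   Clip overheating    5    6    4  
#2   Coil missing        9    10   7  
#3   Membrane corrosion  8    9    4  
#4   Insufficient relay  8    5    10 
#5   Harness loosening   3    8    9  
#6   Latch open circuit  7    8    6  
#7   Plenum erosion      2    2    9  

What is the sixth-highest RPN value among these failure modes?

RPN = Severity × Occurrence × Detection:
  #1: 5 × 6 × 4 = 120
  #2: 9 × 10 × 7 = 630
  #3: 8 × 9 × 4 = 288
  #4: 8 × 5 × 10 = 400
  #5: 3 × 8 × 9 = 216
  #6: 7 × 8 × 6 = 336
  #7: 2 × 2 × 9 = 36
Sorted descending: 630, 400, 336, 288, 216, 120, 36.
The sixth-highest RPN is 120 (#1).

120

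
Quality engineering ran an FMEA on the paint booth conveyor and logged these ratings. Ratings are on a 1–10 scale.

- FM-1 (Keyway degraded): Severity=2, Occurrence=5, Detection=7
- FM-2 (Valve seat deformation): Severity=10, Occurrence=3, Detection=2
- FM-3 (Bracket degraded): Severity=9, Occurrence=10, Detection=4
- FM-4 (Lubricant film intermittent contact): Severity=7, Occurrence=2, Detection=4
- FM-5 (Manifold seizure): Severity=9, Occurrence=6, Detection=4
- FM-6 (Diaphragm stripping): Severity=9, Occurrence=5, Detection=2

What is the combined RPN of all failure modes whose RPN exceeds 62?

RPN = Severity × Occurrence × Detection:
  FM-1: 2 × 5 × 7 = 70
  FM-2: 10 × 3 × 2 = 60
  FM-3: 9 × 10 × 4 = 360
  FM-4: 7 × 2 × 4 = 56
  FM-5: 9 × 6 × 4 = 216
  FM-6: 9 × 5 × 2 = 90
RPN > 62: FM-1 (70), FM-3 (360), FM-5 (216), FM-6 (90).
Sum: 70 + 360 + 216 + 90 = 736.

736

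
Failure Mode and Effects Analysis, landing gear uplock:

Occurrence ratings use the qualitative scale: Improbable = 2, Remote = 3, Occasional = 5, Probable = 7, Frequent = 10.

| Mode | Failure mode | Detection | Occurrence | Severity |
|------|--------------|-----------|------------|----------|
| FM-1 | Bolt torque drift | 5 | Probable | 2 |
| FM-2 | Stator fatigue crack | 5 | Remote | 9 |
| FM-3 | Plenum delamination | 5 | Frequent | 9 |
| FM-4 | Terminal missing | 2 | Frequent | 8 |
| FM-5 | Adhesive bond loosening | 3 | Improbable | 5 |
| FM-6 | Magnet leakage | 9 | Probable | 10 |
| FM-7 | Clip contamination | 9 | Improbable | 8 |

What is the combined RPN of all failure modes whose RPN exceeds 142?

1384

RPN = Severity × Occurrence × Detection:
  FM-1: 2 × 7 × 5 = 70
  FM-2: 9 × 3 × 5 = 135
  FM-3: 9 × 10 × 5 = 450
  FM-4: 8 × 10 × 2 = 160
  FM-5: 5 × 2 × 3 = 30
  FM-6: 10 × 7 × 9 = 630
  FM-7: 8 × 2 × 9 = 144
RPN > 142: FM-3 (450), FM-4 (160), FM-6 (630), FM-7 (144).
Sum: 450 + 160 + 630 + 144 = 1384.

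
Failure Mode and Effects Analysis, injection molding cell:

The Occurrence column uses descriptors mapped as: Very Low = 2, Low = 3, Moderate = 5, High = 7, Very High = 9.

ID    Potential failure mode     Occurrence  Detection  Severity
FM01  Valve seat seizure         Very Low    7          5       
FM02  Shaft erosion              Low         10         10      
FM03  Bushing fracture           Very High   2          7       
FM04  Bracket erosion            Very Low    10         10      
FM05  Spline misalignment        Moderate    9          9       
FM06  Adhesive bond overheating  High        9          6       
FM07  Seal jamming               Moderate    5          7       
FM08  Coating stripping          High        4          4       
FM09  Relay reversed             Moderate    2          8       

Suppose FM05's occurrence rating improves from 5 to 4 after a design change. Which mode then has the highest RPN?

RPN = Severity × Occurrence × Detection:
  FM01: 5 × 2 × 7 = 70
  FM02: 10 × 3 × 10 = 300
  FM03: 7 × 9 × 2 = 126
  FM04: 10 × 2 × 10 = 200
  FM05: 9 × 5 × 9 = 405
  FM06: 6 × 7 × 9 = 378
  FM07: 7 × 5 × 5 = 175
  FM08: 4 × 7 × 4 = 112
  FM09: 8 × 5 × 2 = 80
After action: FM05 → 9 × 4 × 9 = 324.
Revised RPNs: FM06=378, FM05=324, FM02=300, FM04=200, FM07=175, FM03=126, FM08=112, FM09=80, FM01=70.
Highest is now FM06 (378).

FM06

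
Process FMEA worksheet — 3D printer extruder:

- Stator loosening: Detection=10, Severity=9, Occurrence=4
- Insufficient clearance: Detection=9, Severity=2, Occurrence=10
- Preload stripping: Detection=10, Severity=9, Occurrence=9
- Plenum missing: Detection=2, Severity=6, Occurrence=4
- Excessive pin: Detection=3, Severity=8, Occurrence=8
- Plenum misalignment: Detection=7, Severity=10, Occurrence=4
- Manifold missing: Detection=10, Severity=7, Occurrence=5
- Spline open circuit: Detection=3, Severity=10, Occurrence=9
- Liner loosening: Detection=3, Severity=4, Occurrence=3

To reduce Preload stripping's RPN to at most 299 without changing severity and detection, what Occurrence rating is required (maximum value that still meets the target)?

3

Preload stripping: S=9, O=9, D=10 → current RPN = 810.
Fixed product = 90. Need 90 × O ≤ 299, so O ≤ 299/90 = 3.32.
Maximum integer Occurrence rating = 3 (gives RPN 270; O=4 would give 360 > 299).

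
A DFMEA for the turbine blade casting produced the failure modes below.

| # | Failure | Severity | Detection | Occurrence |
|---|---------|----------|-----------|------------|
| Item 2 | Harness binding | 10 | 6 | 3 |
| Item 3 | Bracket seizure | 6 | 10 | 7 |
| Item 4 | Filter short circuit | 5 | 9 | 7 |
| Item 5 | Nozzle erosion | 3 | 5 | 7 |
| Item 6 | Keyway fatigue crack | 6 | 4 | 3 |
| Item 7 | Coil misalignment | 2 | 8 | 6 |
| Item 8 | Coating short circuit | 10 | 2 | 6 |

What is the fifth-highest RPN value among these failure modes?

RPN = Severity × Occurrence × Detection:
  Item 2: 10 × 3 × 6 = 180
  Item 3: 6 × 7 × 10 = 420
  Item 4: 5 × 7 × 9 = 315
  Item 5: 3 × 7 × 5 = 105
  Item 6: 6 × 3 × 4 = 72
  Item 7: 2 × 6 × 8 = 96
  Item 8: 10 × 6 × 2 = 120
Sorted descending: 420, 315, 180, 120, 105, 96, 72.
The fifth-highest RPN is 105 (Item 5).

105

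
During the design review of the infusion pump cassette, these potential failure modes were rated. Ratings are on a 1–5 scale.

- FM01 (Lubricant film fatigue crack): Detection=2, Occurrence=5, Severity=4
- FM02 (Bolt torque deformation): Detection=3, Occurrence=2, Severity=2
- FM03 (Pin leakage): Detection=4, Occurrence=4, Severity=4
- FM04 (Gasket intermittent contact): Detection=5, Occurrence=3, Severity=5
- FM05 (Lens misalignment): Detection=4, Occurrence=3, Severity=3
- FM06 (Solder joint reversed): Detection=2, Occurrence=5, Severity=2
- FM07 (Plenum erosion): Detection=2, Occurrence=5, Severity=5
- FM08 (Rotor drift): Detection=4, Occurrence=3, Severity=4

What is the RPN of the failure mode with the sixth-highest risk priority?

RPN = Severity × Occurrence × Detection:
  FM01: 4 × 5 × 2 = 40
  FM02: 2 × 2 × 3 = 12
  FM03: 4 × 4 × 4 = 64
  FM04: 5 × 3 × 5 = 75
  FM05: 3 × 3 × 4 = 36
  FM06: 2 × 5 × 2 = 20
  FM07: 5 × 5 × 2 = 50
  FM08: 4 × 3 × 4 = 48
Sorted descending: 75, 64, 50, 48, 40, 36, 20, 12.
The sixth-highest RPN is 36 (FM05).

36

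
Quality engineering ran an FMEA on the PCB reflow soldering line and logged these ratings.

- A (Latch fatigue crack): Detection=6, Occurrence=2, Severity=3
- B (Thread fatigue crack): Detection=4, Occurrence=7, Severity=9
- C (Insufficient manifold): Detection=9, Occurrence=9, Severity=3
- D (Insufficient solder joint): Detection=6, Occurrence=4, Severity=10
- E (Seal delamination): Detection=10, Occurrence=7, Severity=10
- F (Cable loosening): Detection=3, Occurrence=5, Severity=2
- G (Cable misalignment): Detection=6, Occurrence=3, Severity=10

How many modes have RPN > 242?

RPN = Severity × Occurrence × Detection:
  A: 3 × 2 × 6 = 36
  B: 9 × 7 × 4 = 252
  C: 3 × 9 × 9 = 243
  D: 10 × 4 × 6 = 240
  E: 10 × 7 × 10 = 700
  F: 2 × 5 × 3 = 30
  G: 10 × 3 × 6 = 180
Modes with RPN > 242: B (252), C (243), E (700) → 3.

3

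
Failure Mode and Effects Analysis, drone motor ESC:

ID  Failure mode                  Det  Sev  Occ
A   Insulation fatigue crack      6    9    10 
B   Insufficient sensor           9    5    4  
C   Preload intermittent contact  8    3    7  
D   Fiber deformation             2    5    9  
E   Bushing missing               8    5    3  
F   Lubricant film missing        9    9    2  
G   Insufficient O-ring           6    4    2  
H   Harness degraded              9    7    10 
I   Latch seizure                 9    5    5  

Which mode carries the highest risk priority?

H

RPN = Severity × Occurrence × Detection:
  A: 9 × 10 × 6 = 540
  B: 5 × 4 × 9 = 180
  C: 3 × 7 × 8 = 168
  D: 5 × 9 × 2 = 90
  E: 5 × 3 × 8 = 120
  F: 9 × 2 × 9 = 162
  G: 4 × 2 × 6 = 48
  H: 7 × 10 × 9 = 630
  I: 5 × 5 × 9 = 225
Highest RPN is 630 → H.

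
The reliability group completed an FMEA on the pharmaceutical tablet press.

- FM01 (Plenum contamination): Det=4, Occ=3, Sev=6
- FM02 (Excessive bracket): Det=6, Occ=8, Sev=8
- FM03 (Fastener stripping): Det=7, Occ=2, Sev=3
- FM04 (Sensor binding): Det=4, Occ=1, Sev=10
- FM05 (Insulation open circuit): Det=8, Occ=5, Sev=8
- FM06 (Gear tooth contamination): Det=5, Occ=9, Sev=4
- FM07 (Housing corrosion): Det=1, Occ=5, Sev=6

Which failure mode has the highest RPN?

RPN = Severity × Occurrence × Detection:
  FM01: 6 × 3 × 4 = 72
  FM02: 8 × 8 × 6 = 384
  FM03: 3 × 2 × 7 = 42
  FM04: 10 × 1 × 4 = 40
  FM05: 8 × 5 × 8 = 320
  FM06: 4 × 9 × 5 = 180
  FM07: 6 × 5 × 1 = 30
Highest RPN is 384 → FM02.

FM02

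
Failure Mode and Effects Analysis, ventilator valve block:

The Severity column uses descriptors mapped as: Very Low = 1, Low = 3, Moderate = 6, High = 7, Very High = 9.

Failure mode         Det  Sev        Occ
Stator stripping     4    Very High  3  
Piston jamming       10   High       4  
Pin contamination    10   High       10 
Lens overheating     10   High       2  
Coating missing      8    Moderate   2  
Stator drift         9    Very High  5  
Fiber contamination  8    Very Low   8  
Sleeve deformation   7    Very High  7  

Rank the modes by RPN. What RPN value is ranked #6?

RPN = Severity × Occurrence × Detection:
  Stator stripping: 9 × 3 × 4 = 108
  Piston jamming: 7 × 4 × 10 = 280
  Pin contamination: 7 × 10 × 10 = 700
  Lens overheating: 7 × 2 × 10 = 140
  Coating missing: 6 × 2 × 8 = 96
  Stator drift: 9 × 5 × 9 = 405
  Fiber contamination: 1 × 8 × 8 = 64
  Sleeve deformation: 9 × 7 × 7 = 441
Sorted descending: 700, 441, 405, 280, 140, 108, 96, 64.
The sixth-highest RPN is 108 (Stator stripping).

108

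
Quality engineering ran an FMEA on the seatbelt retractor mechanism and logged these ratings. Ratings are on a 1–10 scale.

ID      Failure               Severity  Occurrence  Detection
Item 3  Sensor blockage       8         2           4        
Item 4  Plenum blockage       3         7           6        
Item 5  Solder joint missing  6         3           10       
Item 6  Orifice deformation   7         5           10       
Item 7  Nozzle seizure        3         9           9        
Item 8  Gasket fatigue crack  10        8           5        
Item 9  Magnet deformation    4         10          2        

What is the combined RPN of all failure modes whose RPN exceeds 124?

RPN = Severity × Occurrence × Detection:
  Item 3: 8 × 2 × 4 = 64
  Item 4: 3 × 7 × 6 = 126
  Item 5: 6 × 3 × 10 = 180
  Item 6: 7 × 5 × 10 = 350
  Item 7: 3 × 9 × 9 = 243
  Item 8: 10 × 8 × 5 = 400
  Item 9: 4 × 10 × 2 = 80
RPN > 124: Item 4 (126), Item 5 (180), Item 6 (350), Item 7 (243), Item 8 (400).
Sum: 126 + 180 + 350 + 243 + 400 = 1299.

1299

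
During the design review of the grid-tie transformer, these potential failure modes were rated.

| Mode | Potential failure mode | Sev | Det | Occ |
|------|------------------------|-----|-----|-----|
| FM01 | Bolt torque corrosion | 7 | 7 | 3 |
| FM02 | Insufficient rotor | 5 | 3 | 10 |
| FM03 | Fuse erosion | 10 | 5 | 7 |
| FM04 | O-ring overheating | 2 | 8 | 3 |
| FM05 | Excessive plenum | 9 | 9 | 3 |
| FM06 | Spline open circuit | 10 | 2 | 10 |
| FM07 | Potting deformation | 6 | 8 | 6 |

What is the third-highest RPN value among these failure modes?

243

RPN = Severity × Occurrence × Detection:
  FM01: 7 × 3 × 7 = 147
  FM02: 5 × 10 × 3 = 150
  FM03: 10 × 7 × 5 = 350
  FM04: 2 × 3 × 8 = 48
  FM05: 9 × 3 × 9 = 243
  FM06: 10 × 10 × 2 = 200
  FM07: 6 × 6 × 8 = 288
Sorted descending: 350, 288, 243, 200, 150, 147, 48.
The third-highest RPN is 243 (FM05).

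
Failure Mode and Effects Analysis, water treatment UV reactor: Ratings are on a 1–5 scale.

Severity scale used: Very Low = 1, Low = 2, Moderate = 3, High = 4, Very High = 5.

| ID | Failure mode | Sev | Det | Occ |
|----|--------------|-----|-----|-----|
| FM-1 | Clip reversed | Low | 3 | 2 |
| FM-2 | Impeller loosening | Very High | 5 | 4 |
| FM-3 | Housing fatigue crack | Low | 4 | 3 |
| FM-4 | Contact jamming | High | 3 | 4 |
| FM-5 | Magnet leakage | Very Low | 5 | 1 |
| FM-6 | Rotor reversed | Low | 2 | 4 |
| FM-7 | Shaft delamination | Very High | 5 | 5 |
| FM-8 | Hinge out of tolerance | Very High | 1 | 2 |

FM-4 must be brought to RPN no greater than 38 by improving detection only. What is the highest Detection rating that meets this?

2

FM-4: S=4, O=4, D=3 → current RPN = 48.
Fixed product = 16. Need 16 × D ≤ 38, so D ≤ 38/16 = 2.38.
Maximum integer Detection rating = 2 (gives RPN 32; D=3 would give 48 > 38).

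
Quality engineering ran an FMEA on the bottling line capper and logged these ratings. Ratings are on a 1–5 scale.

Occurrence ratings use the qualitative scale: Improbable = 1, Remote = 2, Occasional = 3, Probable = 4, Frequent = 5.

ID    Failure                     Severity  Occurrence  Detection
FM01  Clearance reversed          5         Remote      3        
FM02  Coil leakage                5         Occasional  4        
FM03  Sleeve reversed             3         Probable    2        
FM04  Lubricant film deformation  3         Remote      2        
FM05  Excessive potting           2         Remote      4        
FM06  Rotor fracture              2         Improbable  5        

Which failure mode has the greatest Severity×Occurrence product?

Criticality = Severity × Occurrence:
  FM01: 5 × 2 = 10
  FM02: 5 × 3 = 15
  FM03: 3 × 4 = 12
  FM04: 3 × 2 = 6
  FM05: 2 × 2 = 4
  FM06: 2 × 1 = 2
Highest criticality is 15 → FM02.

FM02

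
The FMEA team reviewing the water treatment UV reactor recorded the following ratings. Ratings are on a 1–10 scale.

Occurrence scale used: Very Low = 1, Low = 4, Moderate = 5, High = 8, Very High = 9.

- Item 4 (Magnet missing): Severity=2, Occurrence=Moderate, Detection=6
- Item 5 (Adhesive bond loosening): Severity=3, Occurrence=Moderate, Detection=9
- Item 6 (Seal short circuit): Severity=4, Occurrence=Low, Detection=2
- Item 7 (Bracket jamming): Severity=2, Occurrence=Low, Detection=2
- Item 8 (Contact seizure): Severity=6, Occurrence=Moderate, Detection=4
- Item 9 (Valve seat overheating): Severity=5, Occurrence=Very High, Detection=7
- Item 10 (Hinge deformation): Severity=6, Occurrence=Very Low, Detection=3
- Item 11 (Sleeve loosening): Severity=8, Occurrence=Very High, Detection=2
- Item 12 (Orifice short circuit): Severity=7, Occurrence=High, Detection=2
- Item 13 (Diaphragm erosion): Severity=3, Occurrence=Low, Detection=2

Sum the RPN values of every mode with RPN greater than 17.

960

RPN = Severity × Occurrence × Detection:
  Item 4: 2 × 5 × 6 = 60
  Item 5: 3 × 5 × 9 = 135
  Item 6: 4 × 4 × 2 = 32
  Item 7: 2 × 4 × 2 = 16
  Item 8: 6 × 5 × 4 = 120
  Item 9: 5 × 9 × 7 = 315
  Item 10: 6 × 1 × 3 = 18
  Item 11: 8 × 9 × 2 = 144
  Item 12: 7 × 8 × 2 = 112
  Item 13: 3 × 4 × 2 = 24
RPN > 17: Item 4 (60), Item 5 (135), Item 6 (32), Item 8 (120), Item 9 (315), Item 10 (18), Item 11 (144), Item 12 (112), Item 13 (24).
Sum: 60 + 135 + 32 + 120 + 315 + 18 + 144 + 112 + 24 = 960.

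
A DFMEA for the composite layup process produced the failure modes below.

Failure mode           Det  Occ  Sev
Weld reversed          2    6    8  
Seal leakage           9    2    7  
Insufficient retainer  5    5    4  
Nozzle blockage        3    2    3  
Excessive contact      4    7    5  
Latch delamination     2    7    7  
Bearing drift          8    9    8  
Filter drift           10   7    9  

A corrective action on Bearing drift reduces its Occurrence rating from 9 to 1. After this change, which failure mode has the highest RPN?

Filter drift

RPN = Severity × Occurrence × Detection:
  Weld reversed: 8 × 6 × 2 = 96
  Seal leakage: 7 × 2 × 9 = 126
  Insufficient retainer: 4 × 5 × 5 = 100
  Nozzle blockage: 3 × 2 × 3 = 18
  Excessive contact: 5 × 7 × 4 = 140
  Latch delamination: 7 × 7 × 2 = 98
  Bearing drift: 8 × 9 × 8 = 576
  Filter drift: 9 × 7 × 10 = 630
After action: Bearing drift → 8 × 1 × 8 = 64.
Revised RPNs: Filter drift=630, Excessive contact=140, Seal leakage=126, Insufficient retainer=100, Latch delamination=98, Weld reversed=96, Bearing drift=64, Nozzle blockage=18.
Highest is now Filter drift (630).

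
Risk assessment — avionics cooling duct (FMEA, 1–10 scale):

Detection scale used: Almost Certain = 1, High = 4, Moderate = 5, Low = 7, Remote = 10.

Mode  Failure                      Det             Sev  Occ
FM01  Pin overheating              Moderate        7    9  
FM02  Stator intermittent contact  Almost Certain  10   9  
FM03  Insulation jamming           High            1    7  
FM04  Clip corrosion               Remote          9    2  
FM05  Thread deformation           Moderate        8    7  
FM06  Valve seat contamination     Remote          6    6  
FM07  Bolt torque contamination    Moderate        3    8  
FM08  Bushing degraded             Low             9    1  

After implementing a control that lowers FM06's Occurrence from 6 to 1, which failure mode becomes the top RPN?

FM01

RPN = Severity × Occurrence × Detection:
  FM01: 7 × 9 × 5 = 315
  FM02: 10 × 9 × 1 = 90
  FM03: 1 × 7 × 4 = 28
  FM04: 9 × 2 × 10 = 180
  FM05: 8 × 7 × 5 = 280
  FM06: 6 × 6 × 10 = 360
  FM07: 3 × 8 × 5 = 120
  FM08: 9 × 1 × 7 = 63
After action: FM06 → 6 × 1 × 10 = 60.
Revised RPNs: FM01=315, FM05=280, FM04=180, FM07=120, FM02=90, FM08=63, FM06=60, FM03=28.
Highest is now FM01 (315).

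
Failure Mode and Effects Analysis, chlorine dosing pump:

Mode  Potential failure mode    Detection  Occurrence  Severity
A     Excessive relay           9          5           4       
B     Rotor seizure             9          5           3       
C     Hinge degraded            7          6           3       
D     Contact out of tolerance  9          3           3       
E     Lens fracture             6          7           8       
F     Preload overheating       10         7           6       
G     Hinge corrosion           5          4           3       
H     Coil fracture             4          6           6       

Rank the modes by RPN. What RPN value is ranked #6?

RPN = Severity × Occurrence × Detection:
  A: 4 × 5 × 9 = 180
  B: 3 × 5 × 9 = 135
  C: 3 × 6 × 7 = 126
  D: 3 × 3 × 9 = 81
  E: 8 × 7 × 6 = 336
  F: 6 × 7 × 10 = 420
  G: 3 × 4 × 5 = 60
  H: 6 × 6 × 4 = 144
Sorted descending: 420, 336, 180, 144, 135, 126, 81, 60.
The sixth-highest RPN is 126 (C).

126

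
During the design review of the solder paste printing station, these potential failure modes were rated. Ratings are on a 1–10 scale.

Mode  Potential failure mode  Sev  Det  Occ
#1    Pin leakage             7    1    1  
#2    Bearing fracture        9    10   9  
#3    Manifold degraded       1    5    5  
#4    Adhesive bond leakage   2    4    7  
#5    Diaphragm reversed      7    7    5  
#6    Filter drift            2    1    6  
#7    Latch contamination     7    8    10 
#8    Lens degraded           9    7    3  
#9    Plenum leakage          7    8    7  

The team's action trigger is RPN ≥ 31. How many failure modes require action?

6

RPN = Severity × Occurrence × Detection:
  #1: 7 × 1 × 1 = 7
  #2: 9 × 9 × 10 = 810
  #3: 1 × 5 × 5 = 25
  #4: 2 × 7 × 4 = 56
  #5: 7 × 5 × 7 = 245
  #6: 2 × 6 × 1 = 12
  #7: 7 × 10 × 8 = 560
  #8: 9 × 3 × 7 = 189
  #9: 7 × 7 × 8 = 392
Modes with RPN ≥ 31: #2 (810), #4 (56), #5 (245), #7 (560), #8 (189), #9 (392) → 6.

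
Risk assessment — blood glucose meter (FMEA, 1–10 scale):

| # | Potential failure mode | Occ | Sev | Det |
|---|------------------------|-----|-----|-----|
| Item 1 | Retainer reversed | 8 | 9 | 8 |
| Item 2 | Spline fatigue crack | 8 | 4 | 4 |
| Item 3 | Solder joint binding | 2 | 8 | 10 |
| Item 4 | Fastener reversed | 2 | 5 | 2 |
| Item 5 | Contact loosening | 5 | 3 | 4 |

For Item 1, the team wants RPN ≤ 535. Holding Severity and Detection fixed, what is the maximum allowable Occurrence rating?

Item 1: S=9, O=8, D=8 → current RPN = 576.
Fixed product = 72. Need 72 × O ≤ 535, so O ≤ 535/72 = 7.43.
Maximum integer Occurrence rating = 7 (gives RPN 504; O=8 would give 576 > 535).

7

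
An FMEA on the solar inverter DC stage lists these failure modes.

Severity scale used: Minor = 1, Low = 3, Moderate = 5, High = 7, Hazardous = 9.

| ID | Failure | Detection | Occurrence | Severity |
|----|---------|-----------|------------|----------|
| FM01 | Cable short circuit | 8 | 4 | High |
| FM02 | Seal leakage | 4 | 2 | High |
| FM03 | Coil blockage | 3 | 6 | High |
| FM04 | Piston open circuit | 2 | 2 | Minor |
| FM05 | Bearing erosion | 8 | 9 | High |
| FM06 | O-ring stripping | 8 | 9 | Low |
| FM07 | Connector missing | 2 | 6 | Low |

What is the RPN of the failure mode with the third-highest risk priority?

RPN = Severity × Occurrence × Detection:
  FM01: 7 × 4 × 8 = 224
  FM02: 7 × 2 × 4 = 56
  FM03: 7 × 6 × 3 = 126
  FM04: 1 × 2 × 2 = 4
  FM05: 7 × 9 × 8 = 504
  FM06: 3 × 9 × 8 = 216
  FM07: 3 × 6 × 2 = 36
Sorted descending: 504, 224, 216, 126, 56, 36, 4.
The third-highest RPN is 216 (FM06).

216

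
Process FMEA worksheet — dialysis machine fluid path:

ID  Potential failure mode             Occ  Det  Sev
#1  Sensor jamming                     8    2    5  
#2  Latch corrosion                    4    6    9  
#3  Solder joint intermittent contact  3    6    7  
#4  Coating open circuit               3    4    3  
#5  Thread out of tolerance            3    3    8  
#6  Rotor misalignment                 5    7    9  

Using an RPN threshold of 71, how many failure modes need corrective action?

5

RPN = Severity × Occurrence × Detection:
  #1: 5 × 8 × 2 = 80
  #2: 9 × 4 × 6 = 216
  #3: 7 × 3 × 6 = 126
  #4: 3 × 3 × 4 = 36
  #5: 8 × 3 × 3 = 72
  #6: 9 × 5 × 7 = 315
Modes with RPN ≥ 71: #1 (80), #2 (216), #3 (126), #5 (72), #6 (315) → 5.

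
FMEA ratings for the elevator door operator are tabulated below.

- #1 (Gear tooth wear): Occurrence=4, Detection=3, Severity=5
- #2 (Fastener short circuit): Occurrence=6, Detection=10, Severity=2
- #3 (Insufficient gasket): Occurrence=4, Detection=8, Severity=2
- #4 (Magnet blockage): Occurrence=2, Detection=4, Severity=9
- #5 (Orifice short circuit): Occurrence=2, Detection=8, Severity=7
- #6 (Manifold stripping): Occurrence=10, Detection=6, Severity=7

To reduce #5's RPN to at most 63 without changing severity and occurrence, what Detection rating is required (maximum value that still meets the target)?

4

#5: S=7, O=2, D=8 → current RPN = 112.
Fixed product = 14. Need 14 × D ≤ 63, so D ≤ 63/14 = 4.50.
Maximum integer Detection rating = 4 (gives RPN 56; D=5 would give 70 > 63).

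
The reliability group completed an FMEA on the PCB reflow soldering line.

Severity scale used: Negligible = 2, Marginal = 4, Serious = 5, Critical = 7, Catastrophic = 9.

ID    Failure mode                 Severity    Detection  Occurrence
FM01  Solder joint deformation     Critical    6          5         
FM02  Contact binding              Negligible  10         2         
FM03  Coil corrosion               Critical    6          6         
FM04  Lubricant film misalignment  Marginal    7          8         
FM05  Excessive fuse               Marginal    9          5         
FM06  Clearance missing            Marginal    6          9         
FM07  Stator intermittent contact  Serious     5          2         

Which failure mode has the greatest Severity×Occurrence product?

Criticality = Severity × Occurrence:
  FM01: 7 × 5 = 35
  FM02: 2 × 2 = 4
  FM03: 7 × 6 = 42
  FM04: 4 × 8 = 32
  FM05: 4 × 5 = 20
  FM06: 4 × 9 = 36
  FM07: 5 × 2 = 10
Highest criticality is 42 → FM03.

FM03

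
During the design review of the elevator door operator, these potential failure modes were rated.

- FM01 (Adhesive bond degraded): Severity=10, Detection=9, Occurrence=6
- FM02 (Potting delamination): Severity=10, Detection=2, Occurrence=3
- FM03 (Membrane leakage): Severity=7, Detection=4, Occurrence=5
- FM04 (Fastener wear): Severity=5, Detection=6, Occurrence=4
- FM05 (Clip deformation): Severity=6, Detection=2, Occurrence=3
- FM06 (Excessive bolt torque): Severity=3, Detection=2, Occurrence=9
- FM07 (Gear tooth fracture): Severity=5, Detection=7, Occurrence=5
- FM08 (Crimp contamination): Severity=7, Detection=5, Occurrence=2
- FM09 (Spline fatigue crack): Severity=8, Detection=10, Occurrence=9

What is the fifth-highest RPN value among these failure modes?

120

RPN = Severity × Occurrence × Detection:
  FM01: 10 × 6 × 9 = 540
  FM02: 10 × 3 × 2 = 60
  FM03: 7 × 5 × 4 = 140
  FM04: 5 × 4 × 6 = 120
  FM05: 6 × 3 × 2 = 36
  FM06: 3 × 9 × 2 = 54
  FM07: 5 × 5 × 7 = 175
  FM08: 7 × 2 × 5 = 70
  FM09: 8 × 9 × 10 = 720
Sorted descending: 720, 540, 175, 140, 120, 70, 60, 54, 36.
The fifth-highest RPN is 120 (FM04).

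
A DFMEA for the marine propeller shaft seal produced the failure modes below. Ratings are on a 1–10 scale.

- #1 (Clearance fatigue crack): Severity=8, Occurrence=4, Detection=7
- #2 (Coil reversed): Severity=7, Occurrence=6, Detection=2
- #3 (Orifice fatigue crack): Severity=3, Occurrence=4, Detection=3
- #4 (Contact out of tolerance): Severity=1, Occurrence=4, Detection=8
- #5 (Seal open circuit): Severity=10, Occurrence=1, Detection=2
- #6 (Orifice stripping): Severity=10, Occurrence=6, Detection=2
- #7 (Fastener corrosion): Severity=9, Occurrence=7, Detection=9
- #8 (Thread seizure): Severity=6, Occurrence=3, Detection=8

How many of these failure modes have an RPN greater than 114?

4

RPN = Severity × Occurrence × Detection:
  #1: 8 × 4 × 7 = 224
  #2: 7 × 6 × 2 = 84
  #3: 3 × 4 × 3 = 36
  #4: 1 × 4 × 8 = 32
  #5: 10 × 1 × 2 = 20
  #6: 10 × 6 × 2 = 120
  #7: 9 × 7 × 9 = 567
  #8: 6 × 3 × 8 = 144
Modes with RPN > 114: #1 (224), #6 (120), #7 (567), #8 (144) → 4.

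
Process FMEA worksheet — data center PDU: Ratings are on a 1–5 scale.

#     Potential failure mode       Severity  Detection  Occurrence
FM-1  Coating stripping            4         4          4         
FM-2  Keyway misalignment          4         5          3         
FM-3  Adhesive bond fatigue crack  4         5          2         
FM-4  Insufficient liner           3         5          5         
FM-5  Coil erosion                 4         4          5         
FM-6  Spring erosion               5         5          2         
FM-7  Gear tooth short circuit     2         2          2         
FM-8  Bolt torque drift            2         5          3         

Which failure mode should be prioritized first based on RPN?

FM-5

RPN = Severity × Occurrence × Detection:
  FM-1: 4 × 4 × 4 = 64
  FM-2: 4 × 3 × 5 = 60
  FM-3: 4 × 2 × 5 = 40
  FM-4: 3 × 5 × 5 = 75
  FM-5: 4 × 5 × 4 = 80
  FM-6: 5 × 2 × 5 = 50
  FM-7: 2 × 2 × 2 = 8
  FM-8: 2 × 3 × 5 = 30
Highest RPN is 80 → FM-5.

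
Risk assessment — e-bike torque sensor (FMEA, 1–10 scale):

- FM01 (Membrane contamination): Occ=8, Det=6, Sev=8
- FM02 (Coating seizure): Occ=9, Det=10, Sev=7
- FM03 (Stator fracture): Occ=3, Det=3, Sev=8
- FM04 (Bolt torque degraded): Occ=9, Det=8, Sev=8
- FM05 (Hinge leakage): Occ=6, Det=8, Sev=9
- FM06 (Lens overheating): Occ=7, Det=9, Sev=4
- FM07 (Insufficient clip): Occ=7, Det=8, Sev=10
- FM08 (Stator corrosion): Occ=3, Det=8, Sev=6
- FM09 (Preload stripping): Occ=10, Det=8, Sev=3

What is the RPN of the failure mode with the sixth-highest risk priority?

252

RPN = Severity × Occurrence × Detection:
  FM01: 8 × 8 × 6 = 384
  FM02: 7 × 9 × 10 = 630
  FM03: 8 × 3 × 3 = 72
  FM04: 8 × 9 × 8 = 576
  FM05: 9 × 6 × 8 = 432
  FM06: 4 × 7 × 9 = 252
  FM07: 10 × 7 × 8 = 560
  FM08: 6 × 3 × 8 = 144
  FM09: 3 × 10 × 8 = 240
Sorted descending: 630, 576, 560, 432, 384, 252, 240, 144, 72.
The sixth-highest RPN is 252 (FM06).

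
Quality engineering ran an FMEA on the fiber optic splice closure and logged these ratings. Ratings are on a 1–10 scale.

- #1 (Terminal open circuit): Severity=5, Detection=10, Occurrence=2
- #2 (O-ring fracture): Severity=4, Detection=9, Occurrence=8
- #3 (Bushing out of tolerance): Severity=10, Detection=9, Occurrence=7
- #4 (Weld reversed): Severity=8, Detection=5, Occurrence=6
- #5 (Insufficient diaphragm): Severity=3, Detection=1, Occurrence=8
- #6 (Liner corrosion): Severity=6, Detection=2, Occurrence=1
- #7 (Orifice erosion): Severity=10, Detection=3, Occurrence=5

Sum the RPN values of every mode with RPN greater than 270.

RPN = Severity × Occurrence × Detection:
  #1: 5 × 2 × 10 = 100
  #2: 4 × 8 × 9 = 288
  #3: 10 × 7 × 9 = 630
  #4: 8 × 6 × 5 = 240
  #5: 3 × 8 × 1 = 24
  #6: 6 × 1 × 2 = 12
  #7: 10 × 5 × 3 = 150
RPN > 270: #2 (288), #3 (630).
Sum: 288 + 630 = 918.

918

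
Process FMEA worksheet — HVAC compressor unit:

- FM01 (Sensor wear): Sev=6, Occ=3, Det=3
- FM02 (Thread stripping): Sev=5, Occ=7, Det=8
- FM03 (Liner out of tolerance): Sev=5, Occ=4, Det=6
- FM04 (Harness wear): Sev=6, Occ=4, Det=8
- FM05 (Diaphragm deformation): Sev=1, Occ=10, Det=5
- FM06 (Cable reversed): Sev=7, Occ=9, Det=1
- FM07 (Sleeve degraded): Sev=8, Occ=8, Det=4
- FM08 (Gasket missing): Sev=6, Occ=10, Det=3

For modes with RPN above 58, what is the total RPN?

RPN = Severity × Occurrence × Detection:
  FM01: 6 × 3 × 3 = 54
  FM02: 5 × 7 × 8 = 280
  FM03: 5 × 4 × 6 = 120
  FM04: 6 × 4 × 8 = 192
  FM05: 1 × 10 × 5 = 50
  FM06: 7 × 9 × 1 = 63
  FM07: 8 × 8 × 4 = 256
  FM08: 6 × 10 × 3 = 180
RPN > 58: FM02 (280), FM03 (120), FM04 (192), FM06 (63), FM07 (256), FM08 (180).
Sum: 280 + 120 + 192 + 63 + 256 + 180 = 1091.

1091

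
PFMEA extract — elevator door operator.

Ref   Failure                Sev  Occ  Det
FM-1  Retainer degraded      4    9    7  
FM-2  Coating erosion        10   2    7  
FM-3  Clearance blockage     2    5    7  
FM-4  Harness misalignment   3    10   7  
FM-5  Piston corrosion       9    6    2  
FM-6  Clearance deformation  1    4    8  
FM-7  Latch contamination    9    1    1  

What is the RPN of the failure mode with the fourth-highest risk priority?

RPN = Severity × Occurrence × Detection:
  FM-1: 4 × 9 × 7 = 252
  FM-2: 10 × 2 × 7 = 140
  FM-3: 2 × 5 × 7 = 70
  FM-4: 3 × 10 × 7 = 210
  FM-5: 9 × 6 × 2 = 108
  FM-6: 1 × 4 × 8 = 32
  FM-7: 9 × 1 × 1 = 9
Sorted descending: 252, 210, 140, 108, 70, 32, 9.
The fourth-highest RPN is 108 (FM-5).

108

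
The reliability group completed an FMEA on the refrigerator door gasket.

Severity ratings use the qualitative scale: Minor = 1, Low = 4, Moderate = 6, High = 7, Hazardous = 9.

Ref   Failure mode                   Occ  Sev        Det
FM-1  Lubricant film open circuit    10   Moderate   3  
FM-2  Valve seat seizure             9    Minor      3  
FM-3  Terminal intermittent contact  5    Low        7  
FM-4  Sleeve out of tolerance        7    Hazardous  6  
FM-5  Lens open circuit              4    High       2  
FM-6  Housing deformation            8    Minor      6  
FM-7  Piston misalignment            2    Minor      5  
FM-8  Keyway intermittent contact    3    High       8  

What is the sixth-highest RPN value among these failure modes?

RPN = Severity × Occurrence × Detection:
  FM-1: 6 × 10 × 3 = 180
  FM-2: 1 × 9 × 3 = 27
  FM-3: 4 × 5 × 7 = 140
  FM-4: 9 × 7 × 6 = 378
  FM-5: 7 × 4 × 2 = 56
  FM-6: 1 × 8 × 6 = 48
  FM-7: 1 × 2 × 5 = 10
  FM-8: 7 × 3 × 8 = 168
Sorted descending: 378, 180, 168, 140, 56, 48, 27, 10.
The sixth-highest RPN is 48 (FM-6).

48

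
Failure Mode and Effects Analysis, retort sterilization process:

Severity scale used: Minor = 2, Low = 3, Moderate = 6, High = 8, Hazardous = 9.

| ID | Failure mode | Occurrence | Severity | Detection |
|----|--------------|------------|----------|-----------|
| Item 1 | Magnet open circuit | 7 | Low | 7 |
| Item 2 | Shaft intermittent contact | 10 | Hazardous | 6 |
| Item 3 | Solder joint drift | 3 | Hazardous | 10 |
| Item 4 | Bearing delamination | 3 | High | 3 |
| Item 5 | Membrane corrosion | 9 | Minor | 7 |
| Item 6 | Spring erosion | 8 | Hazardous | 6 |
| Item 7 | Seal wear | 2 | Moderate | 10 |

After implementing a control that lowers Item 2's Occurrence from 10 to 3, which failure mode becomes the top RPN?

RPN = Severity × Occurrence × Detection:
  Item 1: 3 × 7 × 7 = 147
  Item 2: 9 × 10 × 6 = 540
  Item 3: 9 × 3 × 10 = 270
  Item 4: 8 × 3 × 3 = 72
  Item 5: 2 × 9 × 7 = 126
  Item 6: 9 × 8 × 6 = 432
  Item 7: 6 × 2 × 10 = 120
After action: Item 2 → 9 × 3 × 6 = 162.
Revised RPNs: Item 6=432, Item 3=270, Item 2=162, Item 1=147, Item 5=126, Item 7=120, Item 4=72.
Highest is now Item 6 (432).

Item 6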